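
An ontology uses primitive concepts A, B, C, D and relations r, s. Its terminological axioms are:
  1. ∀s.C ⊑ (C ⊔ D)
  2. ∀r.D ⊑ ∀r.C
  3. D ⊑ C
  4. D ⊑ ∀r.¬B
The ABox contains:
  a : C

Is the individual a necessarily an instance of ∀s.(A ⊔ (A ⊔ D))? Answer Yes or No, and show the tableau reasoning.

No

1. a : ∀s.(A ⊔ (A ⊔ D))?  L(a) = {C} ∪ {∃s.(¬A ⊓ (¬A ⊓ ¬D))}
   open: L(a) ⊇ {C, ¬D, ∃r.¬D, ∃s.(¬A ⊓ (¬A ⊓ ¬D)), ∃s.¬C} (+ ∃-successors) — a ∉ ∀s.(A ⊔ (A ⊔ D)) possible
2. Hence a : ∀s.(A ⊔ (A ⊔ D)): not entailed.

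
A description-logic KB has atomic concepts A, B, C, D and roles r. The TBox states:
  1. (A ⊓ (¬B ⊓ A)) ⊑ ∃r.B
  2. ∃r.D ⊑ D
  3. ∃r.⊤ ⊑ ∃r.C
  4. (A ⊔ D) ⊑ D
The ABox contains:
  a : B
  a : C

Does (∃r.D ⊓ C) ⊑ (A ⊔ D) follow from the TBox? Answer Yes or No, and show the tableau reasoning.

1. (∃r.D ⊓ C) ⊑ (A ⊔ D)  ⇔  ((∃r.D ⊓ C) ⊓ (¬A ⊓ ¬D)) unsat w.r.t. T
   all branches close; clash {D, ¬D} at x₀
2. Hence (∃r.D ⊓ C) ⊑ (A ⊔ D): entailed.

Yes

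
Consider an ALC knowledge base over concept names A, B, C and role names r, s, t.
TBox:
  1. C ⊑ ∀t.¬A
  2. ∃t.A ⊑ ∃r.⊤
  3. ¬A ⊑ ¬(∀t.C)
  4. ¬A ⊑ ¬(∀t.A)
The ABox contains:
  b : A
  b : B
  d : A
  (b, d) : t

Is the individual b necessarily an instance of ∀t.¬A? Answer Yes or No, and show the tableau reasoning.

No

1. b : ∀t.¬A?  L(b) = {A, B} ∪ {∃t.A}
   apply at b: ∃t.A⊑∃r.⊤
   open: L(b) ⊇ {A, B, ¬C, ∃r.⊤, ∃t.A} (+ ∃-successors) — b ∉ ∀t.¬A possible
2. Hence b : ∀t.¬A: not entailed.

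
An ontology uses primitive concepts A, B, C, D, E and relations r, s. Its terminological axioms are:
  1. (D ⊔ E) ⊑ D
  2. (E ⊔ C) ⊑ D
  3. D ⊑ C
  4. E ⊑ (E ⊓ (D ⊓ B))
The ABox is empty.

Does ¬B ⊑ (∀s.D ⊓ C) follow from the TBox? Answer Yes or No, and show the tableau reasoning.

1. ¬B ⊑ (∀s.D ⊓ C)  ⇔  (¬B ⊓ (∃s.¬D ⊔ ¬C)) unsat w.r.t. T
   open: L(x₀) ⊇ {¬B, ¬C, ¬D, ¬E}
2. Hence ¬B ⊑ (∀s.D ⊓ C): not entailed.

No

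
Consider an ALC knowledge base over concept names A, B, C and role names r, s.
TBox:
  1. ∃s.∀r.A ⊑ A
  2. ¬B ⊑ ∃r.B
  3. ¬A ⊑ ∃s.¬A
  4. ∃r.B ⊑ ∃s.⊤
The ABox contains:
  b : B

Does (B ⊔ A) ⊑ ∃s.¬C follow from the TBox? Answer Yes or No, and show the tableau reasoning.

No

1. (B ⊔ A) ⊑ ∃s.¬C  ⇔  ((B ⊔ A) ⊓ ∀s.C) unsat w.r.t. T
   open: L(x₀) ⊇ {A, B, ∀r.¬B, ∀s.C}
2. Hence (B ⊔ A) ⊑ ∃s.¬C: not entailed.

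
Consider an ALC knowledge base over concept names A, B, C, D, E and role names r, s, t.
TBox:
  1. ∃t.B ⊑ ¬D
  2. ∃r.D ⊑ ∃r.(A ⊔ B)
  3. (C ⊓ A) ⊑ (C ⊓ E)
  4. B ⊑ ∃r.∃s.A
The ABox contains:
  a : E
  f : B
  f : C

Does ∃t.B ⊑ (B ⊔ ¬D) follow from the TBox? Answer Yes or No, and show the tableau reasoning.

Yes

1. ∃t.B ⊑ (B ⊔ ¬D)  ⇔  (∃t.B ⊓ (¬B ⊓ D)) unsat w.r.t. T
   all branches close; clash {D, ¬D} at x₀
2. Hence ∃t.B ⊑ (B ⊔ ¬D): entailed.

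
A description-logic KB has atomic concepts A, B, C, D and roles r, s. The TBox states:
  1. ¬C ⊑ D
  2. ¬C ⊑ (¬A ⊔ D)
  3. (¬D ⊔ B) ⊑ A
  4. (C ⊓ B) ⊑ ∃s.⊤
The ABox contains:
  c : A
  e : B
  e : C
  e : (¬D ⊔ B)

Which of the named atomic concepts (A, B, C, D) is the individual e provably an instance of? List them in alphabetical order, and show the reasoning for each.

{A, B, C}

1. e : A?  L(e) = {B, C, (¬D ⊔ B)} ∪ {¬A}
   clash {A, ¬A} at e — e ∈ A
2. e : B?  L(e) = {B, C, (¬D ⊔ B)} ∪ {¬B}
   clash {B, ¬B} at e — e ∈ B
3. e : C?  L(e) = {B, C, (¬D ⊔ B)} ∪ {¬C}
   clash {C, ¬C} at e — e ∈ C
4. e : D?  L(e) = {B, C, (¬D ⊔ B)} ∪ {¬D}
   apply at e: (¬D ⊔ B)⊑A
   open: L(e) ⊇ {A, B, C, ¬D, ∃s.⊤} (+ ∃-successors) — e ∉ D possible
5. Entailed for e: {A, B, C}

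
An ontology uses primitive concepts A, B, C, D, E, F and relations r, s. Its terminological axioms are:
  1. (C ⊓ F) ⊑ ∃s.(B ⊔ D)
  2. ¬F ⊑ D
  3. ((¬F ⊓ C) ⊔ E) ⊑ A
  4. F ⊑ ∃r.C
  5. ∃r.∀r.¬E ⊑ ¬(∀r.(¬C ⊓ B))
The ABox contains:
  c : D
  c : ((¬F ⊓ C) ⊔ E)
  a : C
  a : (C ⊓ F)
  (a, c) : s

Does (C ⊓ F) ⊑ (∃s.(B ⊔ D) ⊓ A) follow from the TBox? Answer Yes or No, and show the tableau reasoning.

1. (C ⊓ F) ⊑ (∃s.(B ⊔ D) ⊓ A)  ⇔  ((C ⊓ F) ⊓ (∀s.(¬B ⊓ ¬D) ⊔ ¬A)) unsat w.r.t. T
   apply at x₀: (C ⊓ F)⊑∃s.(B ⊔ D); F⊑∃r.C
   open: L(x₀) ⊇ {C, F, ¬A, ¬E, ∀r.∃r.E, …} (+ ∃-successors)
2. Hence (C ⊓ F) ⊑ (∃s.(B ⊔ D) ⊓ A): not entailed.

No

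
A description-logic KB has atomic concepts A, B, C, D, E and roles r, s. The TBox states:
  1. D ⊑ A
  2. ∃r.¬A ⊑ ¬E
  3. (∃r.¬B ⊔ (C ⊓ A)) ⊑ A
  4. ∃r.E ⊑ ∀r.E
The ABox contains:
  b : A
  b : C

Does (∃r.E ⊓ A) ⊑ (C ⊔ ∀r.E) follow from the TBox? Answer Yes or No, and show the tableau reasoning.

1. (∃r.E ⊓ A) ⊑ (C ⊔ ∀r.E)  ⇔  ((∃r.E ⊓ A) ⊓ (¬C ⊓ ∃r.¬E)) unsat w.r.t. T
   all branches close; clash {E, ¬E} at an ∃-successor
2. Hence (∃r.E ⊓ A) ⊑ (C ⊔ ∀r.E): entailed.

Yes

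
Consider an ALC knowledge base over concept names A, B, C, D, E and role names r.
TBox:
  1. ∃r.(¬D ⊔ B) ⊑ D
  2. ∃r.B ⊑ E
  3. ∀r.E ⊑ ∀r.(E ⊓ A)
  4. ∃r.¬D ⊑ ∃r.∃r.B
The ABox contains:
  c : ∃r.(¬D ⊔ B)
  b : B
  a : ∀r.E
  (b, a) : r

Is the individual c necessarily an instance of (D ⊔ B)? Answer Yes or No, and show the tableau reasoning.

1. c : (D ⊔ B)?  L(c) = {∃r.(¬D ⊔ B)} ∪ {(¬D ⊓ ¬B)}
   clash {D, ¬D} at c — c ∈ (D ⊔ B)
2. Hence c : (D ⊔ B): entailed.

Yes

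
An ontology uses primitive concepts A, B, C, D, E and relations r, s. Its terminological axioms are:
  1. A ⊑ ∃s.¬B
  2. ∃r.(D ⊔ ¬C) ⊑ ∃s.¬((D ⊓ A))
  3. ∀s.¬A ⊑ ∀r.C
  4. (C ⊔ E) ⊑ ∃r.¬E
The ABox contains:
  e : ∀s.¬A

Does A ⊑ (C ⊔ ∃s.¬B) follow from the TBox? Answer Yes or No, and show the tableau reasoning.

Yes

1. A ⊑ (C ⊔ ∃s.¬B)  ⇔  (A ⊓ (¬C ⊓ ∀s.B)) unsat w.r.t. T
   all branches close; clash {B, ¬B} at an ∃-successor
2. Hence A ⊑ (C ⊔ ∃s.¬B): entailed.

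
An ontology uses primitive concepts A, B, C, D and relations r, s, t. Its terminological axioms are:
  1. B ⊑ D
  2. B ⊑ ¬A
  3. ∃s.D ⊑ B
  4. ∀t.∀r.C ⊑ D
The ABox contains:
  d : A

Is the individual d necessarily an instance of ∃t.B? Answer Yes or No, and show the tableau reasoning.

No

1. d : ∃t.B?  L(d) = {A} ∪ {∀t.¬B}
   open: L(d) ⊇ {A, ¬B, ∀s.¬D, ∀t.¬B, ∃t.∃r.¬C} (+ ∃-successors) — d ∉ ∃t.B possible
2. Hence d : ∃t.B: not entailed.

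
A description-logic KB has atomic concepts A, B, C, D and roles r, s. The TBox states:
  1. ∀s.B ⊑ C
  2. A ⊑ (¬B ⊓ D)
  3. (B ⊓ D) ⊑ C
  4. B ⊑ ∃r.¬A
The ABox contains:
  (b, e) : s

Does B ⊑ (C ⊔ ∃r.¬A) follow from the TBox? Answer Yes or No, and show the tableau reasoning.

Yes

1. B ⊑ (C ⊔ ∃r.¬A)  ⇔  (B ⊓ (¬C ⊓ ∀r.A)) unsat w.r.t. T
   all branches close; clash {C, ¬C} at x₀
2. Hence B ⊑ (C ⊔ ∃r.¬A): entailed.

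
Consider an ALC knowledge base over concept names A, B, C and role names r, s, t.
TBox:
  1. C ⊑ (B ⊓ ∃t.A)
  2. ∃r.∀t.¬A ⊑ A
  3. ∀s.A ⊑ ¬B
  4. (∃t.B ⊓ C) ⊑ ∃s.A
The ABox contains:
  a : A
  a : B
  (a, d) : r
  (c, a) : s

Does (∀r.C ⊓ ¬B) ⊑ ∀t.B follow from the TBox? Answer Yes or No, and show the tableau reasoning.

No

1. (∀r.C ⊓ ¬B) ⊑ ∀t.B  ⇔  ((∀r.C ⊓ ¬B) ⊓ ∃t.¬B) unsat w.r.t. T
   open: L(x₀) ⊇ {¬B, ¬C, ∀r.C, ∀r.∃t.A, ∃t.¬B} (+ ∃-successors)
2. Hence (∀r.C ⊓ ¬B) ⊑ ∀t.B: not entailed.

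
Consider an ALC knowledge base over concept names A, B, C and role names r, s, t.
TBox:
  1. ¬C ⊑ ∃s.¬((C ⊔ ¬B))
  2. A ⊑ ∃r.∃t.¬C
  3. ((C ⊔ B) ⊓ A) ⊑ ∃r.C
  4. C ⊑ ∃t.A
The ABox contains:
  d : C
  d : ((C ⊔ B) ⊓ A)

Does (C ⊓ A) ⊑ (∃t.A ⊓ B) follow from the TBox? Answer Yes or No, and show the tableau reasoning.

No

1. (C ⊓ A) ⊑ (∃t.A ⊓ B)  ⇔  ((C ⊓ A) ⊓ (∀t.¬A ⊔ ¬B)) unsat w.r.t. T
   apply at x₀: A⊑∃r.∃t.¬C; C⊑∃t.A
   open: L(x₀) ⊇ {A, C, ¬B, ∃r.C, ∃r.∃t.¬C, …} (+ ∃-successors)
2. Hence (C ⊓ A) ⊑ (∃t.A ⊓ B): not entailed.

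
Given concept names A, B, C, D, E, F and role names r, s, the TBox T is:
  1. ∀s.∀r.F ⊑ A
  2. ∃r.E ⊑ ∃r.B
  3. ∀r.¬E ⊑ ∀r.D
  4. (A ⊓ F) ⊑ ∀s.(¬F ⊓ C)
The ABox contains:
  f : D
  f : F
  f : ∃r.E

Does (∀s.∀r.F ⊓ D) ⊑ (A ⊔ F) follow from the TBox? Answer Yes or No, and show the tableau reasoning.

1. (∀s.∀r.F ⊓ D) ⊑ (A ⊔ F)  ⇔  ((∀s.∀r.F ⊓ D) ⊓ (¬A ⊓ ¬F)) unsat w.r.t. T
   all branches close; clash {A, ¬A} at x₀
2. Hence (∀s.∀r.F ⊓ D) ⊑ (A ⊔ F): entailed.

Yes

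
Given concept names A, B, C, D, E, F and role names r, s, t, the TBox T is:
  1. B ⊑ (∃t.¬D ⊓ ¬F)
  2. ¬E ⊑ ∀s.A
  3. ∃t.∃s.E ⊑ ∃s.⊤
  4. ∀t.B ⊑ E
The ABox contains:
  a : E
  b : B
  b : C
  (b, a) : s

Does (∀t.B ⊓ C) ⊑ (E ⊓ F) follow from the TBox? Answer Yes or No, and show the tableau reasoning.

No

1. (∀t.B ⊓ C) ⊑ (E ⊓ F)  ⇔  ((∀t.B ⊓ C) ⊓ (¬E ⊔ ¬F)) unsat w.r.t. T
   apply at x₀: ∀t.B⊑E
   open: L(x₀) ⊇ {C, E, ¬B, ¬F, ∀t.B, …}
2. Hence (∀t.B ⊓ C) ⊑ (E ⊓ F): not entailed.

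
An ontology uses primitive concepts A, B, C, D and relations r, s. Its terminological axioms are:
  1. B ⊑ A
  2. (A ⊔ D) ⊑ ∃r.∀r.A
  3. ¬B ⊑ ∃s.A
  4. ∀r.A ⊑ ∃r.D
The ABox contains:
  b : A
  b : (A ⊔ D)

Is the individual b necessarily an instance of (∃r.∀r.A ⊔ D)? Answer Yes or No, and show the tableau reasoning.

1. b : (∃r.∀r.A ⊔ D)?  L(b) = {A, (A ⊔ D)} ∪ {(∀r.∃r.¬A ⊓ ¬D)}
   clash {A, ¬A} at an ∃-successor — b ∈ (∃r.∀r.A ⊔ D)
2. Hence b : (∃r.∀r.A ⊔ D): entailed.

Yes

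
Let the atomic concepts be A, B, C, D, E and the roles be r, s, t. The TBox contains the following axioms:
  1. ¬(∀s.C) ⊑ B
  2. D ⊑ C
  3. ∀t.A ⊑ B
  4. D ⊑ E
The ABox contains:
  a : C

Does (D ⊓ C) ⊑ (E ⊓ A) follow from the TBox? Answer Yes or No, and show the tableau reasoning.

No

1. (D ⊓ C) ⊑ (E ⊓ A)  ⇔  ((D ⊓ C) ⊓ (¬E ⊔ ¬A)) unsat w.r.t. T
   apply at x₀: D⊑E
   open: L(x₀) ⊇ {C, D, E, ¬A, ∀s.C, …} (+ ∃-successors)
2. Hence (D ⊓ C) ⊑ (E ⊓ A): not entailed.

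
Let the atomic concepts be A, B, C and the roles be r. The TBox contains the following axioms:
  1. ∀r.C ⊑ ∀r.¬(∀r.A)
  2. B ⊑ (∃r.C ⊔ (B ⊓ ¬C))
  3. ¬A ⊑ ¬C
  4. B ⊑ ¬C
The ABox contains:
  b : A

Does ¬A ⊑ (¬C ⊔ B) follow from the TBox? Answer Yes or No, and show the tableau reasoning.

1. ¬A ⊑ (¬C ⊔ B)  ⇔  (¬A ⊓ (C ⊓ ¬B)) unsat w.r.t. T
   all branches close; clash {C, ¬C} at x₀
2. Hence ¬A ⊑ (¬C ⊔ B): entailed.

Yes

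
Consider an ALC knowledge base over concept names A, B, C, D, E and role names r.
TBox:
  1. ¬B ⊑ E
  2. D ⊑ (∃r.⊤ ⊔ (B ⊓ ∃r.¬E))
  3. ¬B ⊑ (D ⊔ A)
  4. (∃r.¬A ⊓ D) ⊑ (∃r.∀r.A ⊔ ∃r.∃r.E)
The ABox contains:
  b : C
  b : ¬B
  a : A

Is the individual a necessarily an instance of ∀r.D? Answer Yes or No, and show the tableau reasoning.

No

1. a : ∀r.D?  L(a) = {A} ∪ {∃r.¬D}
   open: L(a) ⊇ {A, B, ¬D, ∀r.A, ∃r.¬D} (+ ∃-successors) — a ∉ ∀r.D possible
2. Hence a : ∀r.D: not entailed.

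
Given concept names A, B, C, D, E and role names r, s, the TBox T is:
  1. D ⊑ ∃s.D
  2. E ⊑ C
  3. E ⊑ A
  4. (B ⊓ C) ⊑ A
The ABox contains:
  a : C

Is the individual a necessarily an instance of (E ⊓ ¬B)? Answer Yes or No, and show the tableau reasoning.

1. a : (E ⊓ ¬B)?  L(a) = {C} ∪ {(¬E ⊔ B)}
   open: L(a) ⊇ {C, ¬B, ¬D, ¬E} — a ∉ (E ⊓ ¬B) possible
2. Hence a : (E ⊓ ¬B): not entailed.

No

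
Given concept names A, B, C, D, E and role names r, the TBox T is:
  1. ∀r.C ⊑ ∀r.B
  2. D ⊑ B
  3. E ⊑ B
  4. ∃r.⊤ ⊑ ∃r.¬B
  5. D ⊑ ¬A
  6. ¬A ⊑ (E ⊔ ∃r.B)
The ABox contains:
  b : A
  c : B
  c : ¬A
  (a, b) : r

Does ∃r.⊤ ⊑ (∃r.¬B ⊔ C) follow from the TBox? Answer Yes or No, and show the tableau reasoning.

Yes

1. ∃r.⊤ ⊑ (∃r.¬B ⊔ C)  ⇔  (∃r.⊤ ⊓ (∀r.B ⊓ ¬C)) unsat w.r.t. T
   all branches close; clash {B, ¬B} at an ∃-successor
2. Hence ∃r.⊤ ⊑ (∃r.¬B ⊔ C): entailed.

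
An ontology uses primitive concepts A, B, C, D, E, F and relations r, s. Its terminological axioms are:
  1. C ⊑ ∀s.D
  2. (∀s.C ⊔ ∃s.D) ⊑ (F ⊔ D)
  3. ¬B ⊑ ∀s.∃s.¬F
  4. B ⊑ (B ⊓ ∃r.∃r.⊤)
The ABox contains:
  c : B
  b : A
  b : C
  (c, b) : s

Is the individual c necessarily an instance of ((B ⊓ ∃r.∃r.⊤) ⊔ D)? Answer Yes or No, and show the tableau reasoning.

1. c : ((B ⊓ ∃r.∃r.⊤) ⊔ D)?  L(c) = {B} ∪ {((¬B ⊔ ∀r.∀r.⊥) ⊓ ¬D)}
   clash {D, ¬D} at c — c ∈ ((B ⊓ ∃r.∃r.⊤) ⊔ D)
2. Hence c : ((B ⊓ ∃r.∃r.⊤) ⊔ D): entailed.

Yes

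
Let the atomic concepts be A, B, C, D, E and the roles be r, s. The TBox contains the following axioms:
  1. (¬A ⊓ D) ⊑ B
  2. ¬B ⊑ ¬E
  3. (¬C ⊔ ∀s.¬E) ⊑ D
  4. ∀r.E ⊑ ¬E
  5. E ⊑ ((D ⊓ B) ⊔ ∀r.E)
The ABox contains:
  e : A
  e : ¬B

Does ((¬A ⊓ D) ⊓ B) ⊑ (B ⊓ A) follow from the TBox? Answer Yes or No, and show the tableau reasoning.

1. ((¬A ⊓ D) ⊓ B) ⊑ (B ⊓ A)  ⇔  (((¬A ⊓ D) ⊓ B) ⊓ (¬B ⊔ ¬A)) unsat w.r.t. T
   open: L(x₀) ⊇ {B, D, ¬A, ¬E}
2. Hence ((¬A ⊓ D) ⊓ B) ⊑ (B ⊓ A): not entailed.

No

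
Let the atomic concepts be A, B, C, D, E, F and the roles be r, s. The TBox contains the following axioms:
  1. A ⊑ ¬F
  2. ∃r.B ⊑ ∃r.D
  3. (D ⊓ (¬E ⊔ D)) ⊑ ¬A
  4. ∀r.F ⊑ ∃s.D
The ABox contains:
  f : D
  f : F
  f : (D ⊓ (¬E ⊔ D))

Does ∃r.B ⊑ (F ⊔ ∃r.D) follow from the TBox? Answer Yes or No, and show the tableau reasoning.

Yes

1. ∃r.B ⊑ (F ⊔ ∃r.D)  ⇔  (∃r.B ⊓ (¬F ⊓ ∀r.¬D)) unsat w.r.t. T
   all branches close; clash {D, ¬D} at an ∃-successor
2. Hence ∃r.B ⊑ (F ⊔ ∃r.D): entailed.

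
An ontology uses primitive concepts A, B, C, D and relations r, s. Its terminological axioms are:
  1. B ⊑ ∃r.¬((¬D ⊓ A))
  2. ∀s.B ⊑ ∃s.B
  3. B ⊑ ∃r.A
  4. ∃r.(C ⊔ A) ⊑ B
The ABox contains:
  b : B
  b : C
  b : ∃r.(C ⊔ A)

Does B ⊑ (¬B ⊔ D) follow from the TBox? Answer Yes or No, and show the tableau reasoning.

1. B ⊑ (¬B ⊔ D)  ⇔  (B ⊓ (B ⊓ ¬D)) unsat w.r.t. T
   apply at x₀: B⊑∃r.¬((¬D ⊓ A)); B⊑∃r.A
   open: L(x₀) ⊇ {B, ¬D, ∃r.(D ⊔ ¬A), ∃r.A, ∃s.¬B} (+ ∃-successors)
2. Hence B ⊑ (¬B ⊔ D): not entailed.

No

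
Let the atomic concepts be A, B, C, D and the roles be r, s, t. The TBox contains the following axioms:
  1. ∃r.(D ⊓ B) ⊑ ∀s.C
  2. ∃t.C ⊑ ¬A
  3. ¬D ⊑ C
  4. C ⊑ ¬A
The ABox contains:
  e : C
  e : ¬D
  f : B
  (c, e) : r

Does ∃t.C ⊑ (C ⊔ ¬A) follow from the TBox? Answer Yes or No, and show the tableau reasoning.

1. ∃t.C ⊑ (C ⊔ ¬A)  ⇔  (∃t.C ⊓ (¬C ⊓ A)) unsat w.r.t. T
   all branches close; clash {C, ¬C} at x₀
2. Hence ∃t.C ⊑ (C ⊔ ¬A): entailed.

Yes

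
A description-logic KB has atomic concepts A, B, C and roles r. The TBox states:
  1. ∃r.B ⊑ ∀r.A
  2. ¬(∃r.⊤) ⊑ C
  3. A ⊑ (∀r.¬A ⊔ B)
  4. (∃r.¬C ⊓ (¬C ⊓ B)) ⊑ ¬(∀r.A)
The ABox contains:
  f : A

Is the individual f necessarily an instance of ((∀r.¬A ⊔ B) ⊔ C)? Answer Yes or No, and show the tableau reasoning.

1. f : ((∀r.¬A ⊔ B) ⊔ C)?  L(f) = {A} ∪ {((∃r.A ⊓ ¬B) ⊓ ¬C)}
   clash {C, ¬C} at f — f ∈ ((∀r.¬A ⊔ B) ⊔ C)
2. Hence f : ((∀r.¬A ⊔ B) ⊔ C): entailed.

Yes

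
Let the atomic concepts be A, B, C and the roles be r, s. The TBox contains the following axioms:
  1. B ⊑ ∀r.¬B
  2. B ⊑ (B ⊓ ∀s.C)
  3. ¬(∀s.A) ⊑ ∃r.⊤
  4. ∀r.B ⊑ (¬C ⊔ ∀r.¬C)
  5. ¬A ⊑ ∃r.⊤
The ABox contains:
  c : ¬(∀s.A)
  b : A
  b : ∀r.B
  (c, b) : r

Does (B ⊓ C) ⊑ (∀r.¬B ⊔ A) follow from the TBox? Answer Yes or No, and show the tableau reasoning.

Yes

1. (B ⊓ C) ⊑ (∀r.¬B ⊔ A)  ⇔  ((B ⊓ C) ⊓ (∃r.B ⊓ ¬A)) unsat w.r.t. T
   all branches close; clash {B, ¬B} at an ∃-successor
2. Hence (B ⊓ C) ⊑ (∀r.¬B ⊔ A): entailed.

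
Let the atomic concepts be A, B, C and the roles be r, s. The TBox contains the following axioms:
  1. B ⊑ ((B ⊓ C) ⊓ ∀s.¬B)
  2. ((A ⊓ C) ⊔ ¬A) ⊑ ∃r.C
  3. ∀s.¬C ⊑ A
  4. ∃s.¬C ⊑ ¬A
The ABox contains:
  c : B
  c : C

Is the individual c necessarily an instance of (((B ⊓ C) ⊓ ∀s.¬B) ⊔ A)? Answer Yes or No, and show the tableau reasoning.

1. c : (((B ⊓ C) ⊓ ∀s.¬B) ⊔ A)?  L(c) = {B, C} ∪ {(((¬B ⊔ ¬C) ⊔ ∃s.B) ⊓ ¬A)}
   clash {A, ¬A} at c — c ∈ (((B ⊓ C) ⊓ ∀s.¬B) ⊔ A)
2. Hence c : (((B ⊓ C) ⊓ ∀s.¬B) ⊔ A): entailed.

Yes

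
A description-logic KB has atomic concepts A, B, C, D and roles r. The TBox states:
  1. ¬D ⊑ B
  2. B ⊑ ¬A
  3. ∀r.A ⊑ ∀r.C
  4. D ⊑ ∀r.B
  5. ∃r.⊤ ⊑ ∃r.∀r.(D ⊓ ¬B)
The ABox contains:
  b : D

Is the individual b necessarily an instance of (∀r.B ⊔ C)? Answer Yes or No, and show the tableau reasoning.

Yes

1. b : (∀r.B ⊔ C)?  L(b) = {D} ∪ {(∃r.¬B ⊓ ¬C)}
   clash {B, ¬B} at an ∃-successor — b ∈ (∀r.B ⊔ C)
2. Hence b : (∀r.B ⊔ C): entailed.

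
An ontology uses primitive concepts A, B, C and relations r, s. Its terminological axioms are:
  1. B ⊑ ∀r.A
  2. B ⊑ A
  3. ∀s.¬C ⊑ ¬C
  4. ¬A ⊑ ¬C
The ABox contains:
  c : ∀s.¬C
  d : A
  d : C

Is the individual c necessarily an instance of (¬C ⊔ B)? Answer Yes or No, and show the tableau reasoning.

1. c : (¬C ⊔ B)?  L(c) = {∀s.¬C} ∪ {(C ⊓ ¬B)}
   clash {C, ¬C} at c — c ∈ (¬C ⊔ B)
2. Hence c : (¬C ⊔ B): entailed.

Yes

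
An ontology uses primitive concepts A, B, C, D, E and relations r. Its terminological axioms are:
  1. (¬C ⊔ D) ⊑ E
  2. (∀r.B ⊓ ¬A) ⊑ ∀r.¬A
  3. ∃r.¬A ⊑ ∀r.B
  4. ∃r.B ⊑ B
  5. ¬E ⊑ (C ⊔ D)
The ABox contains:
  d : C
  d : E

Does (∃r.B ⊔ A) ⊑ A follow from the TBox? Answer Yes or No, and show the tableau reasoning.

No

1. (∃r.B ⊔ A) ⊑ A  ⇔  ((∃r.B ⊔ A) ⊓ ¬A) unsat w.r.t. T
   open: L(x₀) ⊇ {B, E, ¬A, ∀r.A, ∃r.B, …} (+ ∃-successors)
2. Hence (∃r.B ⊔ A) ⊑ A: not entailed.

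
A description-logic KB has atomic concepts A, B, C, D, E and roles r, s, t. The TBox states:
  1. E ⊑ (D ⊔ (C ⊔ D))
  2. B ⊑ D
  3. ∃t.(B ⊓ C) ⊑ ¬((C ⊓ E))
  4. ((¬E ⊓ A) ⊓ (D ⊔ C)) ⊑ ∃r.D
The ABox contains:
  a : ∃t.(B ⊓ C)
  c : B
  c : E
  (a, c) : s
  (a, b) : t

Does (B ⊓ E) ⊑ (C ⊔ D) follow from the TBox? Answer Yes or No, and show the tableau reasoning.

1. (B ⊓ E) ⊑ (C ⊔ D)  ⇔  ((B ⊓ E) ⊓ (¬C ⊓ ¬D)) unsat w.r.t. T
   all branches close; clash {D, ¬D} at x₀
2. Hence (B ⊓ E) ⊑ (C ⊔ D): entailed.

Yes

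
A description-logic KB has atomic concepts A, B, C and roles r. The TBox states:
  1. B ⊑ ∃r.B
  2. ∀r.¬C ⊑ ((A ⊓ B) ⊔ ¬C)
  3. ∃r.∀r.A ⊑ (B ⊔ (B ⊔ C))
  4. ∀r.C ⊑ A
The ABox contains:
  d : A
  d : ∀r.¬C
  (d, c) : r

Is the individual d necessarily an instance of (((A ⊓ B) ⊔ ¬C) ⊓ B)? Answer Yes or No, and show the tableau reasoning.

1. d : (((A ⊓ B) ⊔ ¬C) ⊓ B)?  L(d) = {A, ∀r.¬C} ∪ {(((¬A ⊔ ¬B) ⊓ C) ⊔ ¬B)}
   apply at d: ∀r.¬C⊑((A ⊓ B) ⊔ ¬C)
   open: L(d) ⊇ {A, ¬B, ¬C, ∀r.¬C, ∀r.∃r.¬A} — d ∉ (((A ⊓ B) ⊔ ¬C) ⊓ B) possible
2. Hence d : (((A ⊓ B) ⊔ ¬C) ⊓ B): not entailed.

No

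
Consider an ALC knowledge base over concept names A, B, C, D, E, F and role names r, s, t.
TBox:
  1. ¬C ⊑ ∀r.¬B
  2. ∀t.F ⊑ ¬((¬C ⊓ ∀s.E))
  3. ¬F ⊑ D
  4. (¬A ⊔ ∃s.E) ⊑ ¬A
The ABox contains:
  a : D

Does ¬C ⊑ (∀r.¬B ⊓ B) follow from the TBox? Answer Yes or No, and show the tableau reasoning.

No

1. ¬C ⊑ (∀r.¬B ⊓ B)  ⇔  (¬C ⊓ (∃r.B ⊔ ¬B)) unsat w.r.t. T
   apply at x₀: ¬C⊑∀r.¬B
   open: L(x₀) ⊇ {A, F, ¬B, ¬C, ∀r.¬B, …} (+ ∃-successors)
2. Hence ¬C ⊑ (∀r.¬B ⊓ B): not entailed.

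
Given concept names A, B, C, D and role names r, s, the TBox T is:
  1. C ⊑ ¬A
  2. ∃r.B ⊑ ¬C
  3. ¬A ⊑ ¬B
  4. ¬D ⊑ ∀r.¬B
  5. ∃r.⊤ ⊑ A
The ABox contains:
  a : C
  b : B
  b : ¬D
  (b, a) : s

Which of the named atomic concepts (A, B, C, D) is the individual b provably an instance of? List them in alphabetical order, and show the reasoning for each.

{A, B}

1. b : A?  L(b) = {B, ¬D} ∪ {¬A}
   clash {B, ¬B} at b — b ∈ A
2. b : B?  L(b) = {B, ¬D} ∪ {¬B}
   clash {B, ¬B} at b — b ∈ B
3. b : C?  L(b) = {B, ¬D} ∪ {¬C}
   apply at b: ¬D⊑∀r.¬B
   open: L(b) ⊇ {A, B, ¬C, ¬D, ∀r.¬B} — b ∉ C possible
4. b : D?  L(b) = {B, ¬D} ∪ {¬D}
   apply at b: ¬D⊑∀r.¬B
   open: L(b) ⊇ {A, B, ¬C, ¬D, ∀r.¬B} — b ∉ D possible
5. Entailed for b: {A, B}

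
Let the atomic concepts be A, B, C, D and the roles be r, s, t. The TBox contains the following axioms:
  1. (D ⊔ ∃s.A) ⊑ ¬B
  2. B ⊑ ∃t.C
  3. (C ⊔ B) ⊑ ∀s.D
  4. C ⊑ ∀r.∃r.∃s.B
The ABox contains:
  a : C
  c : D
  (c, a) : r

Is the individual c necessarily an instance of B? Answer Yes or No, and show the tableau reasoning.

No

1. c : B?  L(c) = {D} ∪ {¬B}
   open: L(c) ⊇ {D, ¬B, ¬C} — c ∉ B possible
2. Hence c : B: not entailed.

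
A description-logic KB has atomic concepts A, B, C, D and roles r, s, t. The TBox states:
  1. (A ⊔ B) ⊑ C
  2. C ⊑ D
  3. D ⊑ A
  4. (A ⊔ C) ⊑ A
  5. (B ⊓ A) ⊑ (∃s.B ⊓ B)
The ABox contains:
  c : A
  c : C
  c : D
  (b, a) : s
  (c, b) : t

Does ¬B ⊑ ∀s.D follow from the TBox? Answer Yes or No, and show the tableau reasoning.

No

1. ¬B ⊑ ∀s.D  ⇔  (¬B ⊓ ∃s.¬D) unsat w.r.t. T
   open: L(x₀) ⊇ {¬A, ¬B, ¬C, ¬D, ∃s.¬D} (+ ∃-successors)
2. Hence ¬B ⊑ ∀s.D: not entailed.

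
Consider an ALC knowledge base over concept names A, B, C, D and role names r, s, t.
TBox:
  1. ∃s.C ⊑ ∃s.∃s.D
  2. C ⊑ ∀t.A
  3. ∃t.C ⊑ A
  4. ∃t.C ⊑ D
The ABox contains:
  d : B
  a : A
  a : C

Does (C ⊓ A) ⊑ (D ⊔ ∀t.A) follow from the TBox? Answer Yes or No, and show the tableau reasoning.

1. (C ⊓ A) ⊑ (D ⊔ ∀t.A)  ⇔  ((C ⊓ A) ⊓ (¬D ⊓ ∃t.¬A)) unsat w.r.t. T
   all branches close; clash {D, ¬D} at x₀
2. Hence (C ⊓ A) ⊑ (D ⊔ ∀t.A): entailed.

Yes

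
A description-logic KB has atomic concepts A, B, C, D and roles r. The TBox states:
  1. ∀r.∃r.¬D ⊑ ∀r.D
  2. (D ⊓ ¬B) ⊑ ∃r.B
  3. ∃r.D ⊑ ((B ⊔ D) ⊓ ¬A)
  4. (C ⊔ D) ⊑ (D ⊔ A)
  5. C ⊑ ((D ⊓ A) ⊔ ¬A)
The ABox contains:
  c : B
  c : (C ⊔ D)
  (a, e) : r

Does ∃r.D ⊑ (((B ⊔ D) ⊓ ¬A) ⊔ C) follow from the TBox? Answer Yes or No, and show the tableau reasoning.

Yes

1. ∃r.D ⊑ (((B ⊔ D) ⊓ ¬A) ⊔ C)  ⇔  (∃r.D ⊓ (((¬B ⊓ ¬D) ⊔ A) ⊓ ¬C)) unsat w.r.t. T
   all branches close; clash {A, ¬A} at x₀
2. Hence ∃r.D ⊑ (((B ⊔ D) ⊓ ¬A) ⊔ C): entailed.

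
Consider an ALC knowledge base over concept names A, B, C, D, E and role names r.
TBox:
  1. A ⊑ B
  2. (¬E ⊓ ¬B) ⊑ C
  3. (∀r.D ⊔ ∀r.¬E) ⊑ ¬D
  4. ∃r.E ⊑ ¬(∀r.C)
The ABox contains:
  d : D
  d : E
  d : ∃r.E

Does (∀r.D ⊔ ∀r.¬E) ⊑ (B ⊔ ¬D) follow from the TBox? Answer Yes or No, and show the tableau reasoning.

Yes

1. (∀r.D ⊔ ∀r.¬E) ⊑ (B ⊔ ¬D)  ⇔  ((∀r.D ⊔ ∀r.¬E) ⊓ (¬B ⊓ D)) unsat w.r.t. T
   all branches close; clash {B, ¬B} at x₀
2. Hence (∀r.D ⊔ ∀r.¬E) ⊑ (B ⊔ ¬D): entailed.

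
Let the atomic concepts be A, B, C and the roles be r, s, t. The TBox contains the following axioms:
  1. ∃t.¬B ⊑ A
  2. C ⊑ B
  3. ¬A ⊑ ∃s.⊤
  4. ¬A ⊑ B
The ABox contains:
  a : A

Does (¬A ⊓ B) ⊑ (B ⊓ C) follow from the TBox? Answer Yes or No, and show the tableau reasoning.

1. (¬A ⊓ B) ⊑ (B ⊓ C)  ⇔  ((¬A ⊓ B) ⊓ (¬B ⊔ ¬C)) unsat w.r.t. T
   apply at x₀: ¬A⊑∃s.⊤
   open: L(x₀) ⊇ {B, ¬A, ¬C, ∀t.B, ∃s.⊤} (+ ∃-successors)
2. Hence (¬A ⊓ B) ⊑ (B ⊓ C): not entailed.

No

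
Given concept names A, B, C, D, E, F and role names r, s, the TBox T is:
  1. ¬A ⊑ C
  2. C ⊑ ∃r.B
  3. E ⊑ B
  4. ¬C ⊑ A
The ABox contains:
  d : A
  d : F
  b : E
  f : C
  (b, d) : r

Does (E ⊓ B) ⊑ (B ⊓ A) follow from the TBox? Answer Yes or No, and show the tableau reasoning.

1. (E ⊓ B) ⊑ (B ⊓ A)  ⇔  ((E ⊓ B) ⊓ (¬B ⊔ ¬A)) unsat w.r.t. T
   open: L(x₀) ⊇ {B, C, E, ¬A, ∃r.B} (+ ∃-successors)
2. Hence (E ⊓ B) ⊑ (B ⊓ A): not entailed.

No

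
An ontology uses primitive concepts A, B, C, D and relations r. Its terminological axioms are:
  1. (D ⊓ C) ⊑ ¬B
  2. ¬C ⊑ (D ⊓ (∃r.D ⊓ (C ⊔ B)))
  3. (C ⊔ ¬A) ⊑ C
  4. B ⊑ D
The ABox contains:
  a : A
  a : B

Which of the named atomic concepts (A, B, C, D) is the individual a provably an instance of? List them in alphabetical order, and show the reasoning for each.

1. a : A?  L(a) = {A, B} ∪ {¬A}
   clash {A, ¬A} at a — a ∈ A
2. a : B?  L(a) = {A, B} ∪ {¬B}
   clash {B, ¬B} at a — a ∈ B
3. a : C?  L(a) = {A, B} ∪ {¬C}
   apply at a: ¬C⊑(D ⊓ (∃r.D ⊓ (C ⊔ B))); B⊑D
   open: L(a) ⊇ {A, B, D, ¬C, ∃r.D} (+ ∃-successors) — a ∉ C possible
4. a : D?  L(a) = {A, B} ∪ {¬D}
   clash {D, ¬D} at a — a ∈ D
5. Entailed for a: {A, B, D}

{A, B, D}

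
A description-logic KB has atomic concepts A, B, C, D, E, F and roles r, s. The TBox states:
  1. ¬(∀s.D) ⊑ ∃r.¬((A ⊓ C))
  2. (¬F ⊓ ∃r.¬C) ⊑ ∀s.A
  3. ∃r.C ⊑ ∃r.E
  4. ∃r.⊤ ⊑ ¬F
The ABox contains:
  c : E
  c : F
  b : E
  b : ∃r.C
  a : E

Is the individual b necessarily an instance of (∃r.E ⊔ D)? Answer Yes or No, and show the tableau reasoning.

1. b : (∃r.E ⊔ D)?  L(b) = {E, ∃r.C} ∪ {(∀r.¬E ⊓ ¬D)}
   clash {E, ¬E} at an ∃-successor — b ∈ (∃r.E ⊔ D)
2. Hence b : (∃r.E ⊔ D): entailed.

Yes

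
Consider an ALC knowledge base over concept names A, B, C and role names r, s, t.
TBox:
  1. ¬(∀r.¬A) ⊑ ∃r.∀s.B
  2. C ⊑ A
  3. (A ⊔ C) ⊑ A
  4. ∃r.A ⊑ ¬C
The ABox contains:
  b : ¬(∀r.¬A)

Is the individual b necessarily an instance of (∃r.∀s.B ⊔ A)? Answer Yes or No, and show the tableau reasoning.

1. b : (∃r.∀s.B ⊔ A)?  L(b) = {¬(∀r.¬A)} ∪ {(∀r.∃s.¬B ⊓ ¬A)}
   clash {A, ¬A} at b — b ∈ (∃r.∀s.B ⊔ A)
2. Hence b : (∃r.∀s.B ⊔ A): entailed.

Yes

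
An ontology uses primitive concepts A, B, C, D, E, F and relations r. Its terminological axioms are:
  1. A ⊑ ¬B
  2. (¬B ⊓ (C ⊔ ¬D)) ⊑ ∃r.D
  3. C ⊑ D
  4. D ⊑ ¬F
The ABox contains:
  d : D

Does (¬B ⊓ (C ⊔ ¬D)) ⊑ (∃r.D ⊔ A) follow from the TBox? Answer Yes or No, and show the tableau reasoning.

Yes

1. (¬B ⊓ (C ⊔ ¬D)) ⊑ (∃r.D ⊔ A)  ⇔  ((¬B ⊓ (C ⊔ ¬D)) ⊓ (∀r.¬D ⊓ ¬A)) unsat w.r.t. T
   all branches close; clash {D, ¬D} at x₀
2. Hence (¬B ⊓ (C ⊔ ¬D)) ⊑ (∃r.D ⊔ A): entailed.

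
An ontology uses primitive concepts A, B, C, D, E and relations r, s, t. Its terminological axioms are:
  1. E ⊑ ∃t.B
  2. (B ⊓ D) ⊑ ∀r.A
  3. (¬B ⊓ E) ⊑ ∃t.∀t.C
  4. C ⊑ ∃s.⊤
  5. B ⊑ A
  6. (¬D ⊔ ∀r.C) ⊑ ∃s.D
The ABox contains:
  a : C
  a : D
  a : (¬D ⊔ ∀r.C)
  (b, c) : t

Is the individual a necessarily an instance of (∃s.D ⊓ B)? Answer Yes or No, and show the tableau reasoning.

No

1. a : (∃s.D ⊓ B)?  L(a) = {C, D, (¬D ⊔ ∀r.C)} ∪ {(∀s.¬D ⊔ ¬B)}
   apply at a: C⊑∃s.⊤; (¬D ⊔ ∀r.C)⊑∃s.D
   open: L(a) ⊇ {C, D, ¬B, ¬E, ∀r.C, …} (+ ∃-successors) — a ∉ (∃s.D ⊓ B) possible
2. Hence a : (∃s.D ⊓ B): not entailed.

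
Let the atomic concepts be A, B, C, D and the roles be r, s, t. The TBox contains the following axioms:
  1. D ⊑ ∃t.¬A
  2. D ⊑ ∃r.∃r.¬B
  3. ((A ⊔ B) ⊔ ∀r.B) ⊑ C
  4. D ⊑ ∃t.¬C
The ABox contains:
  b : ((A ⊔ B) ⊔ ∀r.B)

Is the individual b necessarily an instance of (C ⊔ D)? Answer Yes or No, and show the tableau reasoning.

Yes

1. b : (C ⊔ D)?  L(b) = {((A ⊔ B) ⊔ ∀r.B)} ∪ {(¬C ⊓ ¬D)}
   clash {C, ¬C} at b — b ∈ (C ⊔ D)
2. Hence b : (C ⊔ D): entailed.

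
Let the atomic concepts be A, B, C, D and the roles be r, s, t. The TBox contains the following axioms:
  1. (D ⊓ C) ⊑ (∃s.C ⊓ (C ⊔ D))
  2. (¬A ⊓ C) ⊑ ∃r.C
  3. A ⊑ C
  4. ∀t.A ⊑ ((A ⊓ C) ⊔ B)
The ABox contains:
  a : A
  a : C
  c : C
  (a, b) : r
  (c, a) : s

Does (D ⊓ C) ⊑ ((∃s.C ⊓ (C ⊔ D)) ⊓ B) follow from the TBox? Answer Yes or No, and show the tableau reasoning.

1. (D ⊓ C) ⊑ ((∃s.C ⊓ (C ⊔ D)) ⊓ B)  ⇔  ((D ⊓ C) ⊓ ((∀s.¬C ⊔ (¬C ⊓ ¬D)) ⊔ ¬B)) unsat w.r.t. T
   apply at x₀: (D ⊓ C)⊑(∃s.C ⊓ (C ⊔ D))
   open: L(x₀) ⊇ {A, C, D, ¬B, ∃s.C, …} (+ ∃-successors)
2. Hence (D ⊓ C) ⊑ ((∃s.C ⊓ (C ⊔ D)) ⊓ B): not entailed.

No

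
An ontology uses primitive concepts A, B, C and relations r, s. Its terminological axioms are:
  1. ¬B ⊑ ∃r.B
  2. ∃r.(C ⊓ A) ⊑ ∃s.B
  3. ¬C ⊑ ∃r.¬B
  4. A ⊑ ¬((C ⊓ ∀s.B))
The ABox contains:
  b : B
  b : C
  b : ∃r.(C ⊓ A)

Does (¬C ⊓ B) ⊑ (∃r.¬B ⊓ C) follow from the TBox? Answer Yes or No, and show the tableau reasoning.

1. (¬C ⊓ B) ⊑ (∃r.¬B ⊓ C)  ⇔  ((¬C ⊓ B) ⊓ (∀r.B ⊔ ¬C)) unsat w.r.t. T
   apply at x₀: ¬C⊑∃r.¬B
   open: L(x₀) ⊇ {B, ¬A, ¬C, ∀r.(¬C ⊔ ¬A), ∃r.¬B} (+ ∃-successors)
2. Hence (¬C ⊓ B) ⊑ (∃r.¬B ⊓ C): not entailed.

No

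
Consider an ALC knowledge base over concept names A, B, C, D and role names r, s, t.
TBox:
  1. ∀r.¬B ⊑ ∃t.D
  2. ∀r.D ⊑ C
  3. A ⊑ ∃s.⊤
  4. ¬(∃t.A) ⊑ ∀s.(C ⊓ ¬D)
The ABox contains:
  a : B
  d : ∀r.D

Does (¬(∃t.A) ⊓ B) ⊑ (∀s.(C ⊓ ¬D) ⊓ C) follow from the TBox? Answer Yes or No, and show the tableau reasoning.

No

1. (¬(∃t.A) ⊓ B) ⊑ (∀s.(C ⊓ ¬D) ⊓ C)  ⇔  ((∀t.¬A ⊓ B) ⊓ (∃s.(¬C ⊔ D) ⊔ ¬C)) unsat w.r.t. T
   apply at x₀: ¬(∃t.A)⊑∀s.(C ⊓ ¬D)
   open: L(x₀) ⊇ {B, ¬A, ¬C, ∀s.(C ⊓ ¬D), ∀t.¬A, …} (+ ∃-successors)
2. Hence (¬(∃t.A) ⊓ B) ⊑ (∀s.(C ⊓ ¬D) ⊓ C): not entailed.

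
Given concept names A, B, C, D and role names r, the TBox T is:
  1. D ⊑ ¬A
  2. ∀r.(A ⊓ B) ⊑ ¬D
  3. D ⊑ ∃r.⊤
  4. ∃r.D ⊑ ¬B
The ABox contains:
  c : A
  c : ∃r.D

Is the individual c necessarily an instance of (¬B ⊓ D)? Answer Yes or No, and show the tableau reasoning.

No

1. c : (¬B ⊓ D)?  L(c) = {A, ∃r.D} ∪ {(B ⊔ ¬D)}
   apply at c: ∃r.D⊑¬B
   open: L(c) ⊇ {A, ¬B, ¬D, ∃r.D} (+ ∃-successors) — c ∉ (¬B ⊓ D) possible
2. Hence c : (¬B ⊓ D): not entailed.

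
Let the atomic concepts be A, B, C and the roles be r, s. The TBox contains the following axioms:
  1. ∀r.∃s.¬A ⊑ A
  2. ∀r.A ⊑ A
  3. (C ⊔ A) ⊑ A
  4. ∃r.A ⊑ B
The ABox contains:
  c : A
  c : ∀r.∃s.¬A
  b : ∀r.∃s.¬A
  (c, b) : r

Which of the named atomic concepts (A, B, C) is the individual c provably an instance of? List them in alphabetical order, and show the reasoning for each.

1. c : A?  L(c) = {A, ∀r.∃s.¬A} ∪ {¬A}
   clash {A, ¬A} at c — c ∈ A
2. c : B?  L(c) = {A, ∀r.∃s.¬A} ∪ {¬B}
   clash {B, ¬B} at c — c ∈ B
3. c : C?  L(c) = {A, ∀r.∃s.¬A} ∪ {¬C}
   open: L(c) ⊇ {A, B, ¬C, ∀r.∃s.¬A} — c ∉ C possible
4. Entailed for c: {A, B}

{A, B}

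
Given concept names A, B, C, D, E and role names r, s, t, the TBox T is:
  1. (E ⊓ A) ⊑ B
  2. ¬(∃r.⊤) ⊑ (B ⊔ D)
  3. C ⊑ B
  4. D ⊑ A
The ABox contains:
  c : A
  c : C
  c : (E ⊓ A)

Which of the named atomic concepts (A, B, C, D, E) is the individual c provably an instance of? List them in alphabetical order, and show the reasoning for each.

{A, B, C, E}

1. c : A?  L(c) = {A, C, (E ⊓ A)} ∪ {¬A}
   clash {A, ¬A} at c — c ∈ A
2. c : B?  L(c) = {A, C, (E ⊓ A)} ∪ {¬B}
   clash {B, ¬B} at c — c ∈ B
3. c : C?  L(c) = {A, C, (E ⊓ A)} ∪ {¬C}
   clash {C, ¬C} at c — c ∈ C
4. c : D?  L(c) = {A, C, (E ⊓ A)} ∪ {¬D}
   apply at c: (E ⊓ A)⊑B; C⊑B
   open: L(c) ⊇ {A, B, C, E, ¬D, …} (+ ∃-successors) — c ∉ D possible
5. c : E?  L(c) = {A, C, (E ⊓ A)} ∪ {¬E}
   clash {E, ¬E} at c — c ∈ E
6. Entailed for c: {A, B, C, E}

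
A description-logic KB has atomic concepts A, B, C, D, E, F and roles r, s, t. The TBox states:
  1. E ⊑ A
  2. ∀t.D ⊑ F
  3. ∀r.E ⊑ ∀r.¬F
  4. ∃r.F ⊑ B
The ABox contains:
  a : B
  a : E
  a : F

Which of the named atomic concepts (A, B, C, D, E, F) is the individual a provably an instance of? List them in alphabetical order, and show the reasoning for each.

{A, B, E, F}

1. a : A?  L(a) = {B, E, F} ∪ {¬A}
   clash {A, ¬A} at a — a ∈ A
2. a : B?  L(a) = {B, E, F} ∪ {¬B}
   clash {B, ¬B} at a — a ∈ B
3. a : C?  L(a) = {B, E, F} ∪ {¬C}
   apply at a: E⊑A
   open: L(a) ⊇ {A, B, E, F, ¬C, …} (+ ∃-successors) — a ∉ C possible
4. a : D?  L(a) = {B, E, F} ∪ {¬D}
   apply at a: E⊑A
   open: L(a) ⊇ {A, B, E, F, ¬D, …} (+ ∃-successors) — a ∉ D possible
5. a : E?  L(a) = {B, E, F} ∪ {¬E}
   clash {E, ¬E} at a — a ∈ E
6. a : F?  L(a) = {B, E, F} ∪ {¬F}
   clash {F, ¬F} at a — a ∈ F
7. Entailed for a: {A, B, E, F}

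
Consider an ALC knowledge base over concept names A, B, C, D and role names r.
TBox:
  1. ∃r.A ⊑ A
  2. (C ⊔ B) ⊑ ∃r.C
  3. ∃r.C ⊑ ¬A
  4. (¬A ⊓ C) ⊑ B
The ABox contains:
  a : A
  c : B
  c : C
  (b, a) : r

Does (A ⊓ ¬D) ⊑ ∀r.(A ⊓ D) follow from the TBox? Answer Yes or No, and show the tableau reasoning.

No

1. (A ⊓ ¬D) ⊑ ∀r.(A ⊓ D)  ⇔  ((A ⊓ ¬D) ⊓ ∃r.(¬A ⊔ ¬D)) unsat w.r.t. T
   open: L(x₀) ⊇ {A, ¬B, ¬C, ¬D, ∀r.¬C, …} (+ ∃-successors)
2. Hence (A ⊓ ¬D) ⊑ ∀r.(A ⊓ D): not entailed.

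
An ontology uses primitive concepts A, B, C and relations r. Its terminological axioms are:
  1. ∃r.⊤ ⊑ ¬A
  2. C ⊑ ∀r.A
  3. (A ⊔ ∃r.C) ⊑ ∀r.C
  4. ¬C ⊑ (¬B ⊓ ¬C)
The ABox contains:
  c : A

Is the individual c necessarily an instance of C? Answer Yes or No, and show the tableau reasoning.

No

1. c : C?  L(c) = {A} ∪ {¬C}
   apply at c: ¬C⊑(¬B ⊓ ¬C)
   open: L(c) ⊇ {A, ¬B, ¬C, ∀r.C, ∀r.⊥} — c ∉ C possible
2. Hence c : C: not entailed.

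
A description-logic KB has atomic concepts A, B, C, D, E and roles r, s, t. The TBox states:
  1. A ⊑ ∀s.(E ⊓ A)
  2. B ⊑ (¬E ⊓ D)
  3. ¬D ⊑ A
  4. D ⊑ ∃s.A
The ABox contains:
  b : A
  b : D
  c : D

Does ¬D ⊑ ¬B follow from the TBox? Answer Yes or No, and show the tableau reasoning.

1. ¬D ⊑ ¬B  ⇔  (¬D ⊓ B) unsat w.r.t. T
   all branches close; clash {D, ¬D} at x₀
2. Hence ¬D ⊑ ¬B: entailed.

Yes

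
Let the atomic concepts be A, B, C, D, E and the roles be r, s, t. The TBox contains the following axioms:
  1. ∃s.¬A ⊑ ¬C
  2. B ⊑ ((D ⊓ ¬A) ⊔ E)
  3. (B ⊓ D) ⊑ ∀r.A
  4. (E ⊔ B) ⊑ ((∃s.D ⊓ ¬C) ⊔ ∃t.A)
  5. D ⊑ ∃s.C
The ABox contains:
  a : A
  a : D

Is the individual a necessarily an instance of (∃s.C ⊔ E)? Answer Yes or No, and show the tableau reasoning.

1. a : (∃s.C ⊔ E)?  L(a) = {A, D} ∪ {(∀s.¬C ⊓ ¬E)}
   clash {E, ¬E} at a — a ∈ (∃s.C ⊔ E)
2. Hence a : (∃s.C ⊔ E): entailed.

Yes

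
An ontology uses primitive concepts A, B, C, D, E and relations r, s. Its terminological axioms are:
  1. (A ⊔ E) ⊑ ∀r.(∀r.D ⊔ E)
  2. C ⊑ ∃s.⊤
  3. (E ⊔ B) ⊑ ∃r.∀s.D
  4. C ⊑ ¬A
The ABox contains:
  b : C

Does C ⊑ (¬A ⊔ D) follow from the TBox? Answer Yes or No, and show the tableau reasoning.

1. C ⊑ (¬A ⊔ D)  ⇔  (C ⊓ (A ⊓ ¬D)) unsat w.r.t. T
   all branches close; clash {A, ¬A} at x₀
2. Hence C ⊑ (¬A ⊔ D): entailed.

Yes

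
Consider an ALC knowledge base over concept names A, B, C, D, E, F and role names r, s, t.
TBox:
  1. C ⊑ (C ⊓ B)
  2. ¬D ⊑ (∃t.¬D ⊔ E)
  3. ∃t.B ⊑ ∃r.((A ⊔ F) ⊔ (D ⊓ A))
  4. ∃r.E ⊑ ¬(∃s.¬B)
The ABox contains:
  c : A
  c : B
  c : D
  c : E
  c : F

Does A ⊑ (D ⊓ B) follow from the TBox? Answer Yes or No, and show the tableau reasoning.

No

1. A ⊑ (D ⊓ B)  ⇔  (A ⊓ (¬D ⊔ ¬B)) unsat w.r.t. T
   open: L(x₀) ⊇ {A, ¬C, ¬D, ∀r.¬E, ∀t.¬B, …} (+ ∃-successors)
2. Hence A ⊑ (D ⊓ B): not entailed.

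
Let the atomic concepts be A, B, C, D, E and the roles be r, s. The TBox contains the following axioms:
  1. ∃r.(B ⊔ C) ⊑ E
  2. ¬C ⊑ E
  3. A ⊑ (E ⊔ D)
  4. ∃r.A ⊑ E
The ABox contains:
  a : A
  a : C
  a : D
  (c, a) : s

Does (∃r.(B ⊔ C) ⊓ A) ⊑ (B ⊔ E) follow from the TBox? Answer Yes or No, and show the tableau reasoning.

1. (∃r.(B ⊔ C) ⊓ A) ⊑ (B ⊔ E)  ⇔  ((∃r.(B ⊔ C) ⊓ A) ⊓ (¬B ⊓ ¬E)) unsat w.r.t. T
   all branches close; clash {E, ¬E} at x₀
2. Hence (∃r.(B ⊔ C) ⊓ A) ⊑ (B ⊔ E): entailed.

Yes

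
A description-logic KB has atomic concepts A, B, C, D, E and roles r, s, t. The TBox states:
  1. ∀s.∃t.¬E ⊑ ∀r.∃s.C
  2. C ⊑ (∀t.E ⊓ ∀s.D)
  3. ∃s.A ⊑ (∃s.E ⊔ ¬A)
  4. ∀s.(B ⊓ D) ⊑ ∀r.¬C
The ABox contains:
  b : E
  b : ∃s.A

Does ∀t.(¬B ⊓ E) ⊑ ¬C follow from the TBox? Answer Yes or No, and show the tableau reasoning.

1. ∀t.(¬B ⊓ E) ⊑ ¬C  ⇔  (∀t.(¬B ⊓ E) ⊓ C) unsat w.r.t. T
   apply at x₀: C⊑(∀t.E ⊓ ∀s.D)
   open: L(x₀) ⊇ {C, ∀s.D, ∀s.¬A, ∀t.(¬B ⊓ E), ∀t.E, …} (+ ∃-successors)
2. Hence ∀t.(¬B ⊓ E) ⊑ ¬C: not entailed.

No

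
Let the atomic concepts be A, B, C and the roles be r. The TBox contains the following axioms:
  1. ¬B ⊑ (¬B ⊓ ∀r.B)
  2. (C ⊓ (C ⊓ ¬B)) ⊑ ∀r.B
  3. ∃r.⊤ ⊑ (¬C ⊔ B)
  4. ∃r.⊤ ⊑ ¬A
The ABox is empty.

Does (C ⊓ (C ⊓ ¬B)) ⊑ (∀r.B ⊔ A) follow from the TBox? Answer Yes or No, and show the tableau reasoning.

Yes

1. (C ⊓ (C ⊓ ¬B)) ⊑ (∀r.B ⊔ A)  ⇔  ((C ⊓ (C ⊓ ¬B)) ⊓ (∃r.¬B ⊓ ¬A)) unsat w.r.t. T
   all branches close; clash {B, ¬B} at x₀
2. Hence (C ⊓ (C ⊓ ¬B)) ⊑ (∀r.B ⊔ A): entailed.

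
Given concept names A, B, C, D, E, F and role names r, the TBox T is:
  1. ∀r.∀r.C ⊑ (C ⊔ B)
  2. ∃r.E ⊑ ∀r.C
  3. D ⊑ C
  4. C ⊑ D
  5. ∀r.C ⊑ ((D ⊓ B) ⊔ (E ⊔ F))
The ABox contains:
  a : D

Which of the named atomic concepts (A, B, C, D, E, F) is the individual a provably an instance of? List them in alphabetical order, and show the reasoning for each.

1. a : A?  L(a) = {D} ∪ {¬A}
   apply at a: D⊑C
   open: L(a) ⊇ {C, D, ¬A, ∀r.¬E, ∃r.¬C, …} (+ ∃-successors) — a ∉ A possible
2. a : B?  L(a) = {D} ∪ {¬B}
   apply at a: D⊑C
   open: L(a) ⊇ {C, D, ¬B, ∀r.¬E, ∃r.¬C, …} (+ ∃-successors) — a ∉ B possible
3. a : C?  L(a) = {D} ∪ {¬C}
   clash {C, ¬C} at a — a ∈ C
4. a : D?  L(a) = {D} ∪ {¬D}
   clash {D, ¬D} at a — a ∈ D
5. a : E?  L(a) = {D} ∪ {¬E}
   apply at a: D⊑C
   open: L(a) ⊇ {C, D, ¬E, ∀r.¬E, ∃r.¬C, …} (+ ∃-successors) — a ∉ E possible
6. a : F?  L(a) = {D} ∪ {¬F}
   apply at a: D⊑C
   open: L(a) ⊇ {C, D, ¬F, ∀r.¬E, ∃r.¬C, …} (+ ∃-successors) — a ∉ F possible
7. Entailed for a: {C, D}

{C, D}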